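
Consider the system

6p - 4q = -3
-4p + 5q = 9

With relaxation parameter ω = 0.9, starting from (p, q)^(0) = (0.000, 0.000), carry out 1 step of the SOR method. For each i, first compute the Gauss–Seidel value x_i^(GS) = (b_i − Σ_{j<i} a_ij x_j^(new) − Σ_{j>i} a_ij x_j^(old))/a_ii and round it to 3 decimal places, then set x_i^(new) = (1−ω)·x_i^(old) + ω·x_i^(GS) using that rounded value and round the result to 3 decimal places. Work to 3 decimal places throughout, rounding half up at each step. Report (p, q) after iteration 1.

(-0.450, 1.296)

Iteration 1:
  p: GS value = (-3 - (-4)·0.000) / (6) = -0.500;  p ← (1−ω)·0.000 + ω·-0.500 = -0.450
  q: GS value = (9 - (-4)·-0.450) / (5) = 1.440;  q ← (1−ω)·0.000 + ω·1.440 = 1.296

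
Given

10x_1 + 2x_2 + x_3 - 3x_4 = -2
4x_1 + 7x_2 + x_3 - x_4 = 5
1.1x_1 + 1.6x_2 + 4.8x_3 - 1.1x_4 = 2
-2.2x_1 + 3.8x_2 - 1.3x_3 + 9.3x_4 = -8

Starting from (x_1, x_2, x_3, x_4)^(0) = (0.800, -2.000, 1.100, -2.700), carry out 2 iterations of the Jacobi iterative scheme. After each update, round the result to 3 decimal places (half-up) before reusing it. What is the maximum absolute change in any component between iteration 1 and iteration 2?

1.414

Iteration 1:
  x_1 = (-2 - (2)·-2.000 - (1)·1.100 - (-3)·-2.700) / (10) = -0.720
  x_2 = (5 - (4)·0.800 - (1)·1.100 - (-1)·-2.700) / (7) = -0.286
  x_3 = (2 - (1.1)·0.800 - (1.6)·-2.000 - (-1.1)·-2.700) / (4.8) = 0.281
  x_4 = (-8 - (-2.2)·0.800 - (3.8)·-2.000 - (-1.3)·1.100) / (9.3) = 0.300
Iteration 2:
  x_1 = (-2 - (2)·-0.286 - (1)·0.281 - (-3)·0.300) / (10) = -0.081
  x_2 = (5 - (4)·-0.720 - (1)·0.281 - (-1)·0.300) / (7) = 1.128
  x_3 = (2 - (1.1)·-0.720 - (1.6)·-0.286 - (-1.1)·0.300) / (4.8) = 0.746
  x_4 = (-8 - (-2.2)·-0.720 - (3.8)·-0.286 - (-1.3)·0.281) / (9.3) = -0.874
Change: (0.639, 1.414, 0.465, -1.174) → max |·| = 1.414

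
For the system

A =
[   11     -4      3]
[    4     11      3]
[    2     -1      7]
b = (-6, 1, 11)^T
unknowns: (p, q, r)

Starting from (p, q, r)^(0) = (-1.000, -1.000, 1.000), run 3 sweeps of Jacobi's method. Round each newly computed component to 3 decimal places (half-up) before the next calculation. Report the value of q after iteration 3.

-0.092

Iteration 1:
  p = (-6 - (-4)·-1.000 - (3)·1.000) / (11) = -1.182
  q = (1 - (4)·-1.000 - (3)·1.000) / (11) = 0.182
  r = (11 - (2)·-1.000 - (-1)·-1.000) / (7) = 1.714
Iteration 2:
  p = (-6 - (-4)·0.182 - (3)·1.714) / (11) = -0.947
  q = (1 - (4)·-1.182 - (3)·1.714) / (11) = 0.053
  r = (11 - (2)·-1.182 - (-1)·0.182) / (7) = 1.935
Iteration 3:
  p = (-6 - (-4)·0.053 - (3)·1.935) / (11) = -1.054
  q = (1 - (4)·-0.947 - (3)·1.935) / (11) = -0.092
  r = (11 - (2)·-0.947 - (-1)·0.053) / (7) = 1.850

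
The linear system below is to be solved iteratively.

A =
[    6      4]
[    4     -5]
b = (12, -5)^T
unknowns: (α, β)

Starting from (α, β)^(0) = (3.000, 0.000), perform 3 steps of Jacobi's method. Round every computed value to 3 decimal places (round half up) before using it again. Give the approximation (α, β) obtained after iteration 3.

(0.267, 0.786)

Iteration 1:
  α = (12 - (4)·0.000) / (6) = 2.000
  β = (-5 - (4)·3.000) / (-5) = 3.400
Iteration 2:
  α = (12 - (4)·3.400) / (6) = -0.267
  β = (-5 - (4)·2.000) / (-5) = 2.600
Iteration 3:
  α = (12 - (4)·2.600) / (6) = 0.267
  β = (-5 - (4)·-0.267) / (-5) = 0.786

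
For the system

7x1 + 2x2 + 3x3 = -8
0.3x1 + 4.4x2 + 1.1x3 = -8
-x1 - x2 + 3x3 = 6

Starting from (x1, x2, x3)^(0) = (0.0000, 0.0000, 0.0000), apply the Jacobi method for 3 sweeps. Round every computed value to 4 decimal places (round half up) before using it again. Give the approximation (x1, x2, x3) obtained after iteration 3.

Iteration 1:
  x1 = (-8 - (2)·0.0000 - (3)·0.0000) / (7) = -1.1429
  x2 = (-8 - (0.3)·0.0000 - (1.1)·0.0000) / (4.4) = -1.8182
  x3 = (6 - (-1)·0.0000 - (-1)·0.0000) / (3) = 2.0000
Iteration 2:
  x1 = (-8 - (2)·-1.8182 - (3)·2.0000) / (7) = -1.4805
  x2 = (-8 - (0.3)·-1.1429 - (1.1)·2.0000) / (4.4) = -2.2403
  x3 = (6 - (-1)·-1.1429 - (-1)·-1.8182) / (3) = 1.0130
Iteration 3:
  x1 = (-8 - (2)·-2.2403 - (3)·1.0130) / (7) = -0.9369
  x2 = (-8 - (0.3)·-1.4805 - (1.1)·1.0130) / (4.4) = -1.9705
  x3 = (6 - (-1)·-1.4805 - (-1)·-2.2403) / (3) = 0.7597

(-0.9369, -1.9705, 0.7597)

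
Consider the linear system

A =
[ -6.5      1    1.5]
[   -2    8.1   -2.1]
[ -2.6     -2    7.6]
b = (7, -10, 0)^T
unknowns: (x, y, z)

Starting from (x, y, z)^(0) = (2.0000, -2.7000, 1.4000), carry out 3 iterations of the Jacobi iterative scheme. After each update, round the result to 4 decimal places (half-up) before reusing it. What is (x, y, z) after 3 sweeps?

Iteration 1:
  x = (7 - (1)·-2.7000 - (1.5)·1.4000) / (-6.5) = -1.1692
  y = (-10 - (-2)·2.0000 - (-2.1)·1.4000) / (8.1) = -0.3778
  z = (0 - (-2.6)·2.0000 - (-2)·-2.7000) / (7.6) = -0.0263
Iteration 2:
  x = (7 - (1)·-0.3778 - (1.5)·-0.0263) / (-6.5) = -1.1411
  y = (-10 - (-2)·-1.1692 - (-2.1)·-0.0263) / (8.1) = -1.5301
  z = (0 - (-2.6)·-1.1692 - (-2)·-0.3778) / (7.6) = -0.4994
Iteration 3:
  x = (7 - (1)·-1.5301 - (1.5)·-0.4994) / (-6.5) = -1.4276
  y = (-10 - (-2)·-1.1411 - (-2.1)·-0.4994) / (8.1) = -1.6458
  z = (0 - (-2.6)·-1.1411 - (-2)·-1.5301) / (7.6) = -0.7930

(-1.4276, -1.6458, -0.7930)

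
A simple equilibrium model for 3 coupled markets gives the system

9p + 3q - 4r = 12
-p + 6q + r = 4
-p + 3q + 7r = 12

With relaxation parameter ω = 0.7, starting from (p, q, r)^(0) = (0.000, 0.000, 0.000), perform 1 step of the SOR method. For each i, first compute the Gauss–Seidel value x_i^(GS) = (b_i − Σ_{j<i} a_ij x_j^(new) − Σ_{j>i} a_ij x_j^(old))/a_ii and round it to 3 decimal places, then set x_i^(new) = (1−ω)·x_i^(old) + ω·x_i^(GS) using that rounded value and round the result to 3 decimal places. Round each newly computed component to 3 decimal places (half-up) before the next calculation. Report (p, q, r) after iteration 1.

Iteration 1:
  p: GS value = (12 - (3)·0.000 - (-4)·0.000) / (9) = 1.333;  p ← (1−ω)·0.000 + ω·1.333 = 0.933
  q: GS value = (4 - (-1)·0.933 - (1)·0.000) / (6) = 0.822;  q ← (1−ω)·0.000 + ω·0.822 = 0.575
  r: GS value = (12 - (-1)·0.933 - (3)·0.575) / (7) = 1.601;  r ← (1−ω)·0.000 + ω·1.601 = 1.121

(0.933, 0.575, 1.121)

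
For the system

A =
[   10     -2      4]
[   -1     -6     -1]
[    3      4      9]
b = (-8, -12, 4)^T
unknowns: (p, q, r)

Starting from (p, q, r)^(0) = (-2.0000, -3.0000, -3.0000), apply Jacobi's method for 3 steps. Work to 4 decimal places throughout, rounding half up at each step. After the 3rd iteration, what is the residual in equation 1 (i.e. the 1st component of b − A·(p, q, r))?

-2.0930

Iteration 1:
  p = (-8 - (-2)·-3.0000 - (4)·-3.0000) / (10) = -0.2000
  q = (-12 - (-1)·-2.0000 - (-1)·-3.0000) / (-6) = 2.8333
  r = (4 - (3)·-2.0000 - (4)·-3.0000) / (9) = 2.4444
Iteration 2:
  p = (-8 - (-2)·2.8333 - (4)·2.4444) / (10) = -1.2111
  q = (-12 - (-1)·-0.2000 - (-1)·2.4444) / (-6) = 1.6259
  r = (4 - (3)·-0.2000 - (4)·2.8333) / (9) = -0.7481
Iteration 3:
  p = (-8 - (-2)·1.6259 - (4)·-0.7481) / (10) = -0.1756
  q = (-12 - (-1)·-1.2111 - (-1)·-0.7481) / (-6) = 2.3265
  r = (4 - (3)·-1.2111 - (4)·1.6259) / (9) = 0.1255
Residual b − A·x = (-2.0930, 1.9089, -5.9087)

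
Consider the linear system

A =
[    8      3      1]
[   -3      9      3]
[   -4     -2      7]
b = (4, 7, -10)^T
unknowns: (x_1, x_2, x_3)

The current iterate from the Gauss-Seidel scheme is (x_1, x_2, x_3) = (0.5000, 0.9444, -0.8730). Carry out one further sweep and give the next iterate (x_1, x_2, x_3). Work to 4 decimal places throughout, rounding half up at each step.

(0.2550, 1.1538, -0.9532)

One sweep:
  x_1 = (4 - (3)·0.9444 - (1)·-0.8730) / (8) = 0.2550
  x_2 = (7 - (-3)·0.2550 - (3)·-0.8730) / (9) = 1.1538
  x_3 = (-10 - (-4)·0.2550 - (-2)·1.1538) / (7) = -0.9532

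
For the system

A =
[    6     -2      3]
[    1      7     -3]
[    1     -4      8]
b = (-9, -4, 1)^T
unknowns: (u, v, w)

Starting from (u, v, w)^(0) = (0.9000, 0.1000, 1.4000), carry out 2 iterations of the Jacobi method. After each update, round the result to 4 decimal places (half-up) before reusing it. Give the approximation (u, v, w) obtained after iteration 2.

(-1.5646, -0.2351, 0.3458)

Iteration 1:
  u = (-9 - (-2)·0.1000 - (3)·1.4000) / (6) = -2.1667
  v = (-4 - (1)·0.9000 - (-3)·1.4000) / (7) = -0.1000
  w = (1 - (1)·0.9000 - (-4)·0.1000) / (8) = 0.0625
Iteration 2:
  u = (-9 - (-2)·-0.1000 - (3)·0.0625) / (6) = -1.5646
  v = (-4 - (1)·-2.1667 - (-3)·0.0625) / (7) = -0.2351
  w = (1 - (1)·-2.1667 - (-4)·-0.1000) / (8) = 0.3458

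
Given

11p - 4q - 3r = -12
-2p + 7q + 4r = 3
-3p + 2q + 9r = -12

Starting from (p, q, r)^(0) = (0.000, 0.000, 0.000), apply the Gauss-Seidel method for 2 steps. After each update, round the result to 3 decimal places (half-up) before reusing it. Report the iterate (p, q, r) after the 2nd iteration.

Iteration 1:
  p = (-12 - (-4)·0.000 - (-3)·0.000) / (11) = -1.091
  q = (3 - (-2)·-1.091 - (4)·0.000) / (7) = 0.117
  r = (-12 - (-3)·-1.091 - (2)·0.117) / (9) = -1.723
Iteration 2:
  p = (-12 - (-4)·0.117 - (-3)·-1.723) / (11) = -1.518
  q = (3 - (-2)·-1.518 - (4)·-1.723) / (7) = 0.979
  r = (-12 - (-3)·-1.518 - (2)·0.979) / (9) = -2.057

(-1.518, 0.979, -2.057)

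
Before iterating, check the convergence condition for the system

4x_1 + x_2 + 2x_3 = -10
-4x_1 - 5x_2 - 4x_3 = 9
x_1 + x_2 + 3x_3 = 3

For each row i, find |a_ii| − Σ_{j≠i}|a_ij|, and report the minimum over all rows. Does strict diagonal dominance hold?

-3

row 1: |4| − (1+2) = 1
row 2: |-5| − (4+4) = -3
row 3: |3| − (1+1) = 1
minimum over rows = -3 → not strictly diagonally dominant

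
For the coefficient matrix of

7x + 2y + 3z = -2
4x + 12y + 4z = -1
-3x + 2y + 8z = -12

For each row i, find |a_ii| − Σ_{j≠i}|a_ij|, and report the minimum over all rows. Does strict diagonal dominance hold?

row 1: |7| − (2+3) = 2
row 2: |12| − (4+4) = 4
row 3: |8| − (3+2) = 3
minimum over rows = 2 → strictly diagonally dominant (convergence guaranteed)

2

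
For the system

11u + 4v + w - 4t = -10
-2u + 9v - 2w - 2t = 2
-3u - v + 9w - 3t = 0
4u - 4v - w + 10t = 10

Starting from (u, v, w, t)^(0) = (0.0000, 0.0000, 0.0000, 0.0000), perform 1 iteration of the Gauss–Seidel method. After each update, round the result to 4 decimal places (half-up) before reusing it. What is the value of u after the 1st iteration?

-0.9091

Iteration 1:
  u = (-10 - (4)·0.0000 - (1)·0.0000 - (-4)·0.0000) / (11) = -0.9091
  v = (2 - (-2)·-0.9091 - (-2)·0.0000 - (-2)·0.0000) / (9) = 0.0202
  w = (0 - (-3)·-0.9091 - (-1)·0.0202 - (-3)·0.0000) / (9) = -0.3008
  t = (10 - (4)·-0.9091 - (-4)·0.0202 - (-1)·-0.3008) / (10) = 1.3416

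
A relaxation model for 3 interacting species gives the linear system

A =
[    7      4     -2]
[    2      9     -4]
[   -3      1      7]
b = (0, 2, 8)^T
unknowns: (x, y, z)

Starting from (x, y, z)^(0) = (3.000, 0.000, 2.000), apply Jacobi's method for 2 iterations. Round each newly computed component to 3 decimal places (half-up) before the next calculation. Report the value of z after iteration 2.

Iteration 1:
  x = (0 - (4)·0.000 - (-2)·2.000) / (7) = 0.571
  y = (2 - (2)·3.000 - (-4)·2.000) / (9) = 0.444
  z = (8 - (-3)·3.000 - (1)·0.000) / (7) = 2.429
Iteration 2:
  x = (0 - (4)·0.444 - (-2)·2.429) / (7) = 0.440
  y = (2 - (2)·0.571 - (-4)·2.429) / (9) = 1.175
  z = (8 - (-3)·0.571 - (1)·0.444) / (7) = 1.324

1.324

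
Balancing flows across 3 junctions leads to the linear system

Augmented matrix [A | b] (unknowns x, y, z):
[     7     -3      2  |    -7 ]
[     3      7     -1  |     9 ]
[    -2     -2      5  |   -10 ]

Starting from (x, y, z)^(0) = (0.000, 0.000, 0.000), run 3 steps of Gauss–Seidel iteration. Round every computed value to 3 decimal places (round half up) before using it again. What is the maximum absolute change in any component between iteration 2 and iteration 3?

0.381

Iteration 1:
  x = (-7 - (-3)·0.000 - (2)·0.000) / (7) = -1.000
  y = (9 - (3)·-1.000 - (-1)·0.000) / (7) = 1.714
  z = (-10 - (-2)·-1.000 - (-2)·1.714) / (5) = -1.714
Iteration 2:
  x = (-7 - (-3)·1.714 - (2)·-1.714) / (7) = 0.224
  y = (9 - (3)·0.224 - (-1)·-1.714) / (7) = 0.945
  z = (-10 - (-2)·0.224 - (-2)·0.945) / (5) = -1.532
Iteration 3:
  x = (-7 - (-3)·0.945 - (2)·-1.532) / (7) = -0.157
  y = (9 - (3)·-0.157 - (-1)·-1.532) / (7) = 1.134
  z = (-10 - (-2)·-0.157 - (-2)·1.134) / (5) = -1.609
Change: (-0.381, 0.189, -0.077) → max |·| = 0.381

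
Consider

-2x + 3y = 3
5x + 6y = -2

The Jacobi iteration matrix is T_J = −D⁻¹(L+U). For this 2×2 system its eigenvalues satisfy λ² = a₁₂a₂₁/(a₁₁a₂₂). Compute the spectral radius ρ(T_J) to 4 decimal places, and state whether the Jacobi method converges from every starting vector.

a₁₂a₂₁/(a₁₁a₂₂) = (3)·(5) / ((-2)·(6)) = -1.250000
ρ = √|-1.250000| = √1.250000 = 1.1180
ρ > 1, so Jacobi diverges

1.1180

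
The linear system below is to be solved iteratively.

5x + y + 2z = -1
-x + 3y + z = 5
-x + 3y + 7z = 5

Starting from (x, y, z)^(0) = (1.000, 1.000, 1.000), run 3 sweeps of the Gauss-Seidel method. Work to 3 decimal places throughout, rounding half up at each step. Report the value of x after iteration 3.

Iteration 1:
  x = (-1 - (1)·1.000 - (2)·1.000) / (5) = -0.800
  y = (5 - (-1)·-0.800 - (1)·1.000) / (3) = 1.067
  z = (5 - (-1)·-0.800 - (3)·1.067) / (7) = 0.143
Iteration 2:
  x = (-1 - (1)·1.067 - (2)·0.143) / (5) = -0.471
  y = (5 - (-1)·-0.471 - (1)·0.143) / (3) = 1.462
  z = (5 - (-1)·-0.471 - (3)·1.462) / (7) = 0.020
Iteration 3:
  x = (-1 - (1)·1.462 - (2)·0.020) / (5) = -0.500
  y = (5 - (-1)·-0.500 - (1)·0.020) / (3) = 1.493
  z = (5 - (-1)·-0.500 - (3)·1.493) / (7) = 0.003

-0.500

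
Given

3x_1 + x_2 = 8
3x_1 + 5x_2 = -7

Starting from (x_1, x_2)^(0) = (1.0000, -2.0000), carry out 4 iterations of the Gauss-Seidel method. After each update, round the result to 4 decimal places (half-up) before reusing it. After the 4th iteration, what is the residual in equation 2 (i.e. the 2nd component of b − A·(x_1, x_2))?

0.0000

Iteration 1:
  x_1 = (8 - (1)·-2.0000) / (3) = 3.3333
  x_2 = (-7 - (3)·3.3333) / (5) = -3.4000
Iteration 2:
  x_1 = (8 - (1)·-3.4000) / (3) = 3.8000
  x_2 = (-7 - (3)·3.8000) / (5) = -3.6800
Iteration 3:
  x_1 = (8 - (1)·-3.6800) / (3) = 3.8933
  x_2 = (-7 - (3)·3.8933) / (5) = -3.7360
Iteration 4:
  x_1 = (8 - (1)·-3.7360) / (3) = 3.9120
  x_2 = (-7 - (3)·3.9120) / (5) = -3.7472
Residual b − A·x = (0.0112, 0.0000)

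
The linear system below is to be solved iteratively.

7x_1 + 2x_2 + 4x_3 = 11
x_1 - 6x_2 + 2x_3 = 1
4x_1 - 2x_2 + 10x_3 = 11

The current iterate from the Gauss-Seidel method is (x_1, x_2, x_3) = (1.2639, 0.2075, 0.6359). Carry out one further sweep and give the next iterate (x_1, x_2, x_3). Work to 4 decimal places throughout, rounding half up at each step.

(1.1488, 0.2368, 0.6878)

One sweep:
  x_1 = (11 - (2)·0.2075 - (4)·0.6359) / (7) = 1.1488
  x_2 = (1 - (1)·1.1488 - (2)·0.6359) / (-6) = 0.2368
  x_3 = (11 - (4)·1.1488 - (-2)·0.2368) / (10) = 0.6878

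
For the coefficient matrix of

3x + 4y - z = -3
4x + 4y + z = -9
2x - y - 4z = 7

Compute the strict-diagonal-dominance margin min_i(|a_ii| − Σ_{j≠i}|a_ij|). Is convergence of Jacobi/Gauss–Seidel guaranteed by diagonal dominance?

row 1: |3| − (4+1) = -2
row 2: |4| − (4+1) = -1
row 3: |-4| − (2+1) = 1
minimum over rows = -2 → not strictly diagonally dominant

-2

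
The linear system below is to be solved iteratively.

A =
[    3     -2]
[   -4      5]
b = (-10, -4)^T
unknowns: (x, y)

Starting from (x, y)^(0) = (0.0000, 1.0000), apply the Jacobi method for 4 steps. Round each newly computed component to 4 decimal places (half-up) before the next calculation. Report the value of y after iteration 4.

-5.0311

Iteration 1:
  x = (-10 - (-2)·1.0000) / (3) = -2.6667
  y = (-4 - (-4)·0.0000) / (5) = -0.8000
Iteration 2:
  x = (-10 - (-2)·-0.8000) / (3) = -3.8667
  y = (-4 - (-4)·-2.6667) / (5) = -2.9334
Iteration 3:
  x = (-10 - (-2)·-2.9334) / (3) = -5.2889
  y = (-4 - (-4)·-3.8667) / (5) = -3.8934
Iteration 4:
  x = (-10 - (-2)·-3.8934) / (3) = -5.9289
  y = (-4 - (-4)·-5.2889) / (5) = -5.0311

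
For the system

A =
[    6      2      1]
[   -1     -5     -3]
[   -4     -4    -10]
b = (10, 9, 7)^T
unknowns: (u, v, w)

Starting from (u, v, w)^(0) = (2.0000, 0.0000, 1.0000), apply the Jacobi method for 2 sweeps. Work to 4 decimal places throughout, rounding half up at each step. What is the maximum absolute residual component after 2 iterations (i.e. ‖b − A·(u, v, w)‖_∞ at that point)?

11.8000

Iteration 1:
  u = (10 - (2)·0.0000 - (1)·1.0000) / (6) = 1.5000
  v = (9 - (-1)·2.0000 - (-3)·1.0000) / (-5) = -2.8000
  w = (7 - (-4)·2.0000 - (-4)·0.0000) / (-10) = -1.5000
Iteration 2:
  u = (10 - (2)·-2.8000 - (1)·-1.5000) / (6) = 2.8500
  v = (9 - (-1)·1.5000 - (-3)·-1.5000) / (-5) = -1.2000
  w = (7 - (-4)·1.5000 - (-4)·-2.8000) / (-10) = -0.1800
Residual b − A·x = (-4.5200, 5.3100, 11.8000); ∞-norm = 11.8000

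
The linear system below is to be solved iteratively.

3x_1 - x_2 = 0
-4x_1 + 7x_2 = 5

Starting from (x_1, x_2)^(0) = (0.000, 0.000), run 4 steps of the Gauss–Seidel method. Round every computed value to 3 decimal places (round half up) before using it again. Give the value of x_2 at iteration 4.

0.881

Iteration 1:
  x_1 = (0 - (-1)·0.000) / (3) = 0.000
  x_2 = (5 - (-4)·0.000) / (7) = 0.714
Iteration 2:
  x_1 = (0 - (-1)·0.714) / (3) = 0.238
  x_2 = (5 - (-4)·0.238) / (7) = 0.850
Iteration 3:
  x_1 = (0 - (-1)·0.850) / (3) = 0.283
  x_2 = (5 - (-4)·0.283) / (7) = 0.876
Iteration 4:
  x_1 = (0 - (-1)·0.876) / (3) = 0.292
  x_2 = (5 - (-4)·0.292) / (7) = 0.881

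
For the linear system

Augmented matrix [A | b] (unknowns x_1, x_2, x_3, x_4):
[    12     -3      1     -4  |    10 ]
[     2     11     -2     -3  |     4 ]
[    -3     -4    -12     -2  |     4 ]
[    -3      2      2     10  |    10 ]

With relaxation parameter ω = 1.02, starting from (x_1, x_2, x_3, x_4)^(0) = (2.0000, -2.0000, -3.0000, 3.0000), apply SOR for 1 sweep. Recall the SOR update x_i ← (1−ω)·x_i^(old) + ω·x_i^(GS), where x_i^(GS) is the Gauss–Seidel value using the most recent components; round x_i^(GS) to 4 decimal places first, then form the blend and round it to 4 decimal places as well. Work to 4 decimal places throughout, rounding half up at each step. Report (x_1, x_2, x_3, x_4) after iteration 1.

(1.5750, 0.3970, -1.3266, 1.6316)

Iteration 1:
  x_1: GS value = (10 - (-3)·-2.0000 - (1)·-3.0000 - (-4)·3.0000) / (12) = 1.5833;  x_1 ← (1−ω)·2.0000 + ω·1.5833 = 1.5750
  x_2: GS value = (4 - (2)·1.5750 - (-2)·-3.0000 - (-3)·3.0000) / (11) = 0.3500;  x_2 ← (1−ω)·-2.0000 + ω·0.3500 = 0.3970
  x_3: GS value = (4 - (-3)·1.5750 - (-4)·0.3970 - (-2)·3.0000) / (-12) = -1.3594;  x_3 ← (1−ω)·-3.0000 + ω·-1.3594 = -1.3266
  x_4: GS value = (10 - (-3)·1.5750 - (2)·0.3970 - (2)·-1.3266) / (10) = 1.6584;  x_4 ← (1−ω)·3.0000 + ω·1.6584 = 1.6316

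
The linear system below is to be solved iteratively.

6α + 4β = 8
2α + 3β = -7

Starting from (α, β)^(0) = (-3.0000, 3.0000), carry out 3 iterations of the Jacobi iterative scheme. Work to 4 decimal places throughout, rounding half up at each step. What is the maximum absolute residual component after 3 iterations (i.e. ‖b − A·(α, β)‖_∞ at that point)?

Iteration 1:
  α = (8 - (4)·3.0000) / (6) = -0.6667
  β = (-7 - (2)·-3.0000) / (3) = -0.3333
Iteration 2:
  α = (8 - (4)·-0.3333) / (6) = 1.5555
  β = (-7 - (2)·-0.6667) / (3) = -1.8889
Iteration 3:
  α = (8 - (4)·-1.8889) / (6) = 2.5926
  β = (-7 - (2)·1.5555) / (3) = -3.3703
Residual b − A·x = (5.9256, -2.0743); ∞-norm = 5.9256

5.9256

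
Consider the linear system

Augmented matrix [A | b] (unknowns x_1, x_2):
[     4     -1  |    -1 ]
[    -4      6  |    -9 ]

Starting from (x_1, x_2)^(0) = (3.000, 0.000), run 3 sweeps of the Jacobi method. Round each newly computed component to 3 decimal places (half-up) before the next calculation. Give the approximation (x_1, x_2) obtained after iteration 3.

(-0.667, -1.583)

Iteration 1:
  x_1 = (-1 - (-1)·0.000) / (4) = -0.250
  x_2 = (-9 - (-4)·3.000) / (6) = 0.500
Iteration 2:
  x_1 = (-1 - (-1)·0.500) / (4) = -0.125
  x_2 = (-9 - (-4)·-0.250) / (6) = -1.667
Iteration 3:
  x_1 = (-1 - (-1)·-1.667) / (4) = -0.667
  x_2 = (-9 - (-4)·-0.125) / (6) = -1.583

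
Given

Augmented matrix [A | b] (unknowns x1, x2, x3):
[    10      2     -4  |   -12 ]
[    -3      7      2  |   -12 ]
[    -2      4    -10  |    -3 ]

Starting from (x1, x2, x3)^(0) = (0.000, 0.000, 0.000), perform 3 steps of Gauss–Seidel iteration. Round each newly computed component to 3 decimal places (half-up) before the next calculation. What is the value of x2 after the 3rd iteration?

-2.021

Iteration 1:
  x1 = (-12 - (2)·0.000 - (-4)·0.000) / (10) = -1.200
  x2 = (-12 - (-3)·-1.200 - (2)·0.000) / (7) = -2.229
  x3 = (-3 - (-2)·-1.200 - (4)·-2.229) / (-10) = -0.352
Iteration 2:
  x1 = (-12 - (2)·-2.229 - (-4)·-0.352) / (10) = -0.895
  x2 = (-12 - (-3)·-0.895 - (2)·-0.352) / (7) = -1.997
  x3 = (-3 - (-2)·-0.895 - (4)·-1.997) / (-10) = -0.320
Iteration 3:
  x1 = (-12 - (2)·-1.997 - (-4)·-0.320) / (10) = -0.929
  x2 = (-12 - (-3)·-0.929 - (2)·-0.320) / (7) = -2.021
  x3 = (-3 - (-2)·-0.929 - (4)·-2.021) / (-10) = -0.323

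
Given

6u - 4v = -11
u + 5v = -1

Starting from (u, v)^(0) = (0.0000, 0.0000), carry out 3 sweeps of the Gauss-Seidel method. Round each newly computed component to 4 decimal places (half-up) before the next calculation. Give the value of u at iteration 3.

Iteration 1:
  u = (-11 - (-4)·0.0000) / (6) = -1.8333
  v = (-1 - (1)·-1.8333) / (5) = 0.1667
Iteration 2:
  u = (-11 - (-4)·0.1667) / (6) = -1.7222
  v = (-1 - (1)·-1.7222) / (5) = 0.1444
Iteration 3:
  u = (-11 - (-4)·0.1444) / (6) = -1.7371
  v = (-1 - (1)·-1.7371) / (5) = 0.1474

-1.7371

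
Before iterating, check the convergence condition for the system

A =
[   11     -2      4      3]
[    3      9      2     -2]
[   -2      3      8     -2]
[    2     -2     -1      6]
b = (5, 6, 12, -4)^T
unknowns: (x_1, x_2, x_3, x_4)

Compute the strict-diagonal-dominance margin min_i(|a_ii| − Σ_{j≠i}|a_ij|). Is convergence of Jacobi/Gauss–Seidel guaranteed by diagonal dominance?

row 1: |11| − (2+4+3) = 2
row 2: |9| − (3+2+2) = 2
row 3: |8| − (2+3+2) = 1
row 4: |6| − (2+2+1) = 1
minimum over rows = 1 → strictly diagonally dominant (convergence guaranteed)

1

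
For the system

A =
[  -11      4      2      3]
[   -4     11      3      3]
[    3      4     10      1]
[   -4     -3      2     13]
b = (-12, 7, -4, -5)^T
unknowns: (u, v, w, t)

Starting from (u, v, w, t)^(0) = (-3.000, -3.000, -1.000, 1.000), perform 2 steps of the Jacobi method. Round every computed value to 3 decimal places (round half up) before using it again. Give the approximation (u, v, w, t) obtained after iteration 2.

(0.713, 0.737, -0.061, -0.708)

Iteration 1:
  u = (-12 - (4)·-3.000 - (2)·-1.000 - (3)·1.000) / (-11) = 0.091
  v = (7 - (-4)·-3.000 - (3)·-1.000 - (3)·1.000) / (11) = -0.455
  w = (-4 - (3)·-3.000 - (4)·-3.000 - (1)·1.000) / (10) = 1.600
  t = (-5 - (-4)·-3.000 - (-3)·-3.000 - (2)·-1.000) / (13) = -1.846
Iteration 2:
  u = (-12 - (4)·-0.455 - (2)·1.600 - (3)·-1.846) / (-11) = 0.713
  v = (7 - (-4)·0.091 - (3)·1.600 - (3)·-1.846) / (11) = 0.737
  w = (-4 - (3)·0.091 - (4)·-0.455 - (1)·-1.846) / (10) = -0.061
  t = (-5 - (-4)·0.091 - (-3)·-0.455 - (2)·1.600) / (13) = -0.708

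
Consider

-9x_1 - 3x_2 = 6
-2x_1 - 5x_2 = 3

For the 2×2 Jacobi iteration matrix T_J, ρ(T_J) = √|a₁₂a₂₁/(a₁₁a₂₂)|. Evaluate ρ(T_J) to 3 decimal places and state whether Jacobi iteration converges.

a₁₂a₂₁/(a₁₁a₂₂) = (-3)·(-2) / ((-9)·(-5)) = 0.133333
ρ = √|0.133333| = √0.133333 = 0.365
ρ < 1, so Jacobi converges

0.365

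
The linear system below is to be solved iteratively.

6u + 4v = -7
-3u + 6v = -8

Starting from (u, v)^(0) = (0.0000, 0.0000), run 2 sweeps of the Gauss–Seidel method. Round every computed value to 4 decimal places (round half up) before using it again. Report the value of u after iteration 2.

0.1111

Iteration 1:
  u = (-7 - (4)·0.0000) / (6) = -1.1667
  v = (-8 - (-3)·-1.1667) / (6) = -1.9167
Iteration 2:
  u = (-7 - (4)·-1.9167) / (6) = 0.1111
  v = (-8 - (-3)·0.1111) / (6) = -1.2778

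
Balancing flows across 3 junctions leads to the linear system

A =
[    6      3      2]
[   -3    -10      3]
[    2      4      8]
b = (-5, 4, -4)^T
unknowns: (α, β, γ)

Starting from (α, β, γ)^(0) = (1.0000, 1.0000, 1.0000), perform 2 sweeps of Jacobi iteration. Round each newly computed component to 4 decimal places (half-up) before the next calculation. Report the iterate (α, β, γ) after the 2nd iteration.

(-0.2167, -0.2750, 0.1167)

Iteration 1:
  α = (-5 - (3)·1.0000 - (2)·1.0000) / (6) = -1.6667
  β = (4 - (-3)·1.0000 - (3)·1.0000) / (-10) = -0.4000
  γ = (-4 - (2)·1.0000 - (4)·1.0000) / (8) = -1.2500
Iteration 2:
  α = (-5 - (3)·-0.4000 - (2)·-1.2500) / (6) = -0.2167
  β = (4 - (-3)·-1.6667 - (3)·-1.2500) / (-10) = -0.2750
  γ = (-4 - (2)·-1.6667 - (4)·-0.4000) / (8) = 0.1167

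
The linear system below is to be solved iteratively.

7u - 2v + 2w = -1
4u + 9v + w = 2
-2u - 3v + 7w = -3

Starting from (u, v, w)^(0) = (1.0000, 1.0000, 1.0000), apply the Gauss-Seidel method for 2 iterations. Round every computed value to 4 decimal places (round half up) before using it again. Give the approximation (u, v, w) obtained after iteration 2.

Iteration 1:
  u = (-1 - (-2)·1.0000 - (2)·1.0000) / (7) = -0.1429
  v = (2 - (4)·-0.1429 - (1)·1.0000) / (9) = 0.1746
  w = (-3 - (-2)·-0.1429 - (-3)·0.1746) / (7) = -0.3946
Iteration 2:
  u = (-1 - (-2)·0.1746 - (2)·-0.3946) / (7) = 0.0198
  v = (2 - (4)·0.0198 - (1)·-0.3946) / (9) = 0.2573
  w = (-3 - (-2)·0.0198 - (-3)·0.2573) / (7) = -0.3126

(0.0198, 0.2573, -0.3126)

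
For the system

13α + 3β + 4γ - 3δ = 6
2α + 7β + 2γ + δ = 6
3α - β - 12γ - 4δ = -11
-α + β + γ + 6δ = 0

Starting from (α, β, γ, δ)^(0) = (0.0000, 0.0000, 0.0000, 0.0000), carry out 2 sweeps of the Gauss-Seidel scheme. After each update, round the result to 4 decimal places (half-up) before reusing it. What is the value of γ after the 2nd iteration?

0.9202

Iteration 1:
  α = (6 - (3)·0.0000 - (4)·0.0000 - (-3)·0.0000) / (13) = 0.4615
  β = (6 - (2)·0.4615 - (2)·0.0000 - (1)·0.0000) / (7) = 0.7253
  γ = (-11 - (3)·0.4615 - (-1)·0.7253 - (-4)·0.0000) / (-12) = 0.9716
  δ = (0 - (-1)·0.4615 - (1)·0.7253 - (1)·0.9716) / (6) = -0.2059
Iteration 2:
  α = (6 - (3)·0.7253 - (4)·0.9716 - (-3)·-0.2059) / (13) = -0.0523
  β = (6 - (2)·-0.0523 - (2)·0.9716 - (1)·-0.2059) / (7) = 0.6239
  γ = (-11 - (3)·-0.0523 - (-1)·0.6239 - (-4)·-0.2059) / (-12) = 0.9202
  δ = (0 - (-1)·-0.0523 - (1)·0.6239 - (1)·0.9202) / (6) = -0.2661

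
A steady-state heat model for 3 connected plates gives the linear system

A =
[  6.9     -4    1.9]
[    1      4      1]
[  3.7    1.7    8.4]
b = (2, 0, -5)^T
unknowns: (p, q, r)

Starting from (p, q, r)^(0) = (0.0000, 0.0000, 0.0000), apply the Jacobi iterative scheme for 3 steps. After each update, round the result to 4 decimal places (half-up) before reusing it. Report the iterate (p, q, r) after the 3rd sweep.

(0.5331, 0.0673, -0.8106)

Iteration 1:
  p = (2 - (-4)·0.0000 - (1.9)·0.0000) / (6.9) = 0.2899
  q = (0 - (1)·0.0000 - (1)·0.0000) / (4) = 0.0000
  r = (-5 - (3.7)·0.0000 - (1.7)·0.0000) / (8.4) = -0.5952
Iteration 2:
  p = (2 - (-4)·0.0000 - (1.9)·-0.5952) / (6.9) = 0.4538
  q = (0 - (1)·0.2899 - (1)·-0.5952) / (4) = 0.0763
  r = (-5 - (3.7)·0.2899 - (1.7)·0.0000) / (8.4) = -0.7229
Iteration 3:
  p = (2 - (-4)·0.0763 - (1.9)·-0.7229) / (6.9) = 0.5331
  q = (0 - (1)·0.4538 - (1)·-0.7229) / (4) = 0.0673
  r = (-5 - (3.7)·0.4538 - (1.7)·0.0763) / (8.4) = -0.8106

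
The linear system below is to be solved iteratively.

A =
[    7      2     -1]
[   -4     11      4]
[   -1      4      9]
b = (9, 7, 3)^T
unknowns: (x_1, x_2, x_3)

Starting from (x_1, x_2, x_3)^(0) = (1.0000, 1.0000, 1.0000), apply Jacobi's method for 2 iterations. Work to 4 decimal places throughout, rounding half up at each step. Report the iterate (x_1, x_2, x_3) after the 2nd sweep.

(1.1039, 1.0520, 0.1775)

Iteration 1:
  x_1 = (9 - (2)·1.0000 - (-1)·1.0000) / (7) = 1.1429
  x_2 = (7 - (-4)·1.0000 - (4)·1.0000) / (11) = 0.6364
  x_3 = (3 - (-1)·1.0000 - (4)·1.0000) / (9) = 0.0000
Iteration 2:
  x_1 = (9 - (2)·0.6364 - (-1)·0.0000) / (7) = 1.1039
  x_2 = (7 - (-4)·1.1429 - (4)·0.0000) / (11) = 1.0520
  x_3 = (3 - (-1)·1.1429 - (4)·0.6364) / (9) = 0.1775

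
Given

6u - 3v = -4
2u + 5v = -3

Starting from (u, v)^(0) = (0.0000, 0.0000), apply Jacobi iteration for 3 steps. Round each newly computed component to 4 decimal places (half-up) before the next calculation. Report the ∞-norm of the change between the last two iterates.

Iteration 1:
  u = (-4 - (-3)·0.0000) / (6) = -0.6667
  v = (-3 - (2)·0.0000) / (5) = -0.6000
Iteration 2:
  u = (-4 - (-3)·-0.6000) / (6) = -0.9667
  v = (-3 - (2)·-0.6667) / (5) = -0.3333
Iteration 3:
  u = (-4 - (-3)·-0.3333) / (6) = -0.8333
  v = (-3 - (2)·-0.9667) / (5) = -0.2133
Change: (0.1334, 0.1200) → max |·| = 0.1334

0.1334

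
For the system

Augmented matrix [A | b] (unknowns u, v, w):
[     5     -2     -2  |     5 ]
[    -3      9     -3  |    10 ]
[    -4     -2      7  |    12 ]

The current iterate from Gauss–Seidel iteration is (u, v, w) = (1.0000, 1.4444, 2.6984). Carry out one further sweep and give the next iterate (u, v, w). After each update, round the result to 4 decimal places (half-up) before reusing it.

(2.6571, 2.8963, 4.0601)

One sweep:
  u = (5 - (-2)·1.4444 - (-2)·2.6984) / (5) = 2.6571
  v = (10 - (-3)·2.6571 - (-3)·2.6984) / (9) = 2.8963
  w = (12 - (-4)·2.6571 - (-2)·2.8963) / (7) = 4.0601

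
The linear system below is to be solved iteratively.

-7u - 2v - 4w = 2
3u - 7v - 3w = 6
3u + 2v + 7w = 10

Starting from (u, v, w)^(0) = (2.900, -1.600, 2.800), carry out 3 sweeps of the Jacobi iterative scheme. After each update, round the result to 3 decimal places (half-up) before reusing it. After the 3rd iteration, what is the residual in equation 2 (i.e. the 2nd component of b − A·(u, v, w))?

1.501

Iteration 1:
  u = (2 - (-2)·-1.600 - (-4)·2.800) / (-7) = -1.429
  v = (6 - (3)·2.900 - (-3)·2.800) / (-7) = -0.814
  w = (10 - (3)·2.900 - (2)·-1.600) / (7) = 0.643
Iteration 2:
  u = (2 - (-2)·-0.814 - (-4)·0.643) / (-7) = -0.421
  v = (6 - (3)·-1.429 - (-3)·0.643) / (-7) = -1.745
  w = (10 - (3)·-1.429 - (2)·-0.814) / (7) = 2.274
Iteration 3:
  u = (2 - (-2)·-1.745 - (-4)·2.274) / (-7) = -1.087
  v = (6 - (3)·-0.421 - (-3)·2.274) / (-7) = -2.012
  w = (10 - (3)·-0.421 - (2)·-1.745) / (7) = 2.108
Residual b − A·x = (-1.201, 1.501, 2.529)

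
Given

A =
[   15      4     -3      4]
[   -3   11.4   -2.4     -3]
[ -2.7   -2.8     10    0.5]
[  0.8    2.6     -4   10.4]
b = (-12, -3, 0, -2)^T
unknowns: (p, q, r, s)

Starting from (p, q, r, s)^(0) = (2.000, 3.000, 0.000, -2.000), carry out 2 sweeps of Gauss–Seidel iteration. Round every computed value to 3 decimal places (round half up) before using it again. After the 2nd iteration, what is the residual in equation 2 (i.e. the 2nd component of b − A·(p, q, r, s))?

0.122

Iteration 1:
  p = (-12 - (4)·3.000 - (-3)·0.000 - (4)·-2.000) / (15) = -1.067
  q = (-3 - (-3)·-1.067 - (-2.4)·0.000 - (-3)·-2.000) / (11.4) = -1.070
  r = (0 - (-2.7)·-1.067 - (-2.8)·-1.070 - (0.5)·-2.000) / (10) = -0.488
  s = (-2 - (0.8)·-1.067 - (2.6)·-1.070 - (-4)·-0.488) / (10.4) = -0.030
Iteration 2:
  p = (-12 - (4)·-1.070 - (-3)·-0.488 - (4)·-0.030) / (15) = -0.604
  q = (-3 - (-3)·-0.604 - (-2.4)·-0.488 - (-3)·-0.030) / (11.4) = -0.533
  r = (0 - (-2.7)·-0.604 - (-2.8)·-0.533 - (0.5)·-0.030) / (10) = -0.311
  s = (-2 - (0.8)·-0.604 - (2.6)·-0.533 - (-4)·-0.311) / (10.4) = -0.132
Residual b − A·x = (-1.213, 0.122, 0.053, -0.002)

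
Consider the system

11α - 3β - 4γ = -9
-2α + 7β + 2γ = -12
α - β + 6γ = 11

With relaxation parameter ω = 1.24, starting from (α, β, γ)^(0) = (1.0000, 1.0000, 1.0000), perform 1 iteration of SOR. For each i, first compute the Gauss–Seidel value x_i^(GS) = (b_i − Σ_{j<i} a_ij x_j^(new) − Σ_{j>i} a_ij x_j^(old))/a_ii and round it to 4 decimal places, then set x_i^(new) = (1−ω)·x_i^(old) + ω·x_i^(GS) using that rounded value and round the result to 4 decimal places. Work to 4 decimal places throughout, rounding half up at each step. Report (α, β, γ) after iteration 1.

(-0.4654, -2.8849, 1.5333)

Iteration 1:
  α: GS value = (-9 - (-3)·1.0000 - (-4)·1.0000) / (11) = -0.1818;  α ← (1−ω)·1.0000 + ω·-0.1818 = -0.4654
  β: GS value = (-12 - (-2)·-0.4654 - (2)·1.0000) / (7) = -2.1330;  β ← (1−ω)·1.0000 + ω·-2.1330 = -2.8849
  γ: GS value = (11 - (1)·-0.4654 - (-1)·-2.8849) / (6) = 1.4301;  γ ← (1−ω)·1.0000 + ω·1.4301 = 1.5333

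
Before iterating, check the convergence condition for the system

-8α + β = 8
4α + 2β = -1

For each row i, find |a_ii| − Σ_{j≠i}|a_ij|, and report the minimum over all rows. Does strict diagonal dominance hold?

row 1: |-8| − (1) = 7
row 2: |2| − (4) = -2
minimum over rows = -2 → not strictly diagonally dominant

-2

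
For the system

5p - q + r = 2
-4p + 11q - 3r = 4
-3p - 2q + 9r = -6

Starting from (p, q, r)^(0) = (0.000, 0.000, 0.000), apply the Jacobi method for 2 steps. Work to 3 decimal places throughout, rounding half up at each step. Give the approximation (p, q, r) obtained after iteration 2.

(0.606, 0.327, -0.452)

Iteration 1:
  p = (2 - (-1)·0.000 - (1)·0.000) / (5) = 0.400
  q = (4 - (-4)·0.000 - (-3)·0.000) / (11) = 0.364
  r = (-6 - (-3)·0.000 - (-2)·0.000) / (9) = -0.667
Iteration 2:
  p = (2 - (-1)·0.364 - (1)·-0.667) / (5) = 0.606
  q = (4 - (-4)·0.400 - (-3)·-0.667) / (11) = 0.327
  r = (-6 - (-3)·0.400 - (-2)·0.364) / (9) = -0.452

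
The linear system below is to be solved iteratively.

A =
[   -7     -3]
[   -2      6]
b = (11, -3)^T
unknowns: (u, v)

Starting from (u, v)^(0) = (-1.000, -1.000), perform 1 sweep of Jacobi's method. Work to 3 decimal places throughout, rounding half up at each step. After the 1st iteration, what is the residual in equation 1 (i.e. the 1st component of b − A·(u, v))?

0.500

Iteration 1:
  u = (11 - (-3)·-1.000) / (-7) = -1.143
  v = (-3 - (-2)·-1.000) / (6) = -0.833
Residual b − A·x = (0.500, -0.288)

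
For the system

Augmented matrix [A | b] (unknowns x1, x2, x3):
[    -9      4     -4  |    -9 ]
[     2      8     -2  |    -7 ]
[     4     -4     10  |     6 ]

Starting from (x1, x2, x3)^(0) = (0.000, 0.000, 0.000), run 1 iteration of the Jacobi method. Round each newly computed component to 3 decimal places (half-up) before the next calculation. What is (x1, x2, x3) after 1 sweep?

Iteration 1:
  x1 = (-9 - (4)·0.000 - (-4)·0.000) / (-9) = 1.000
  x2 = (-7 - (2)·0.000 - (-2)·0.000) / (8) = -0.875
  x3 = (6 - (4)·0.000 - (-4)·0.000) / (10) = 0.600

(1.000, -0.875, 0.600)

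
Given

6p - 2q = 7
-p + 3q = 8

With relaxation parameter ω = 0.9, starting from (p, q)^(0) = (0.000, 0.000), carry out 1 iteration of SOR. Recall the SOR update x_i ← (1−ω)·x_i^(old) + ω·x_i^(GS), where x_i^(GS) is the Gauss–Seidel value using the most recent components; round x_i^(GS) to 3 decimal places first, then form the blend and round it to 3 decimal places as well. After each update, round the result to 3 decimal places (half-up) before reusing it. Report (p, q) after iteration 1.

Iteration 1:
  p: GS value = (7 - (-2)·0.000) / (6) = 1.167;  p ← (1−ω)·0.000 + ω·1.167 = 1.050
  q: GS value = (8 - (-1)·1.050) / (3) = 3.017;  q ← (1−ω)·0.000 + ω·3.017 = 2.715

(1.050, 2.715)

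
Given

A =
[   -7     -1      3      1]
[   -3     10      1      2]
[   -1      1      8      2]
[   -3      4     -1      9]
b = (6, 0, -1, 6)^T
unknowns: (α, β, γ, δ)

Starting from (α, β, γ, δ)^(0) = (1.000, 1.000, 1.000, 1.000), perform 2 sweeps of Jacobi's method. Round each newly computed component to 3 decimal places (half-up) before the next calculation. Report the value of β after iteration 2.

-0.225

Iteration 1:
  α = (6 - (-1)·1.000 - (3)·1.000 - (1)·1.000) / (-7) = -0.429
  β = (0 - (-3)·1.000 - (1)·1.000 - (2)·1.000) / (10) = 0.000
  γ = (-1 - (-1)·1.000 - (1)·1.000 - (2)·1.000) / (8) = -0.375
  δ = (6 - (-3)·1.000 - (4)·1.000 - (-1)·1.000) / (9) = 0.667
Iteration 2:
  α = (6 - (-1)·0.000 - (3)·-0.375 - (1)·0.667) / (-7) = -0.923
  β = (0 - (-3)·-0.429 - (1)·-0.375 - (2)·0.667) / (10) = -0.225
  γ = (-1 - (-1)·-0.429 - (1)·0.000 - (2)·0.667) / (8) = -0.345
  δ = (6 - (-3)·-0.429 - (4)·0.000 - (-1)·-0.375) / (9) = 0.482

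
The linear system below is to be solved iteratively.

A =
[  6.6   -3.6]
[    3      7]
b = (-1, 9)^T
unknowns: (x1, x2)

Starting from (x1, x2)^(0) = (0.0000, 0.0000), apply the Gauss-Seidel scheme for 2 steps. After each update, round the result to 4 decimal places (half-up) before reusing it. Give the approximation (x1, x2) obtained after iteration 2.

(0.5852, 1.0349)

Iteration 1:
  x1 = (-1 - (-3.6)·0.0000) / (6.6) = -0.1515
  x2 = (9 - (3)·-0.1515) / (7) = 1.3506
Iteration 2:
  x1 = (-1 - (-3.6)·1.3506) / (6.6) = 0.5852
  x2 = (9 - (3)·0.5852) / (7) = 1.0349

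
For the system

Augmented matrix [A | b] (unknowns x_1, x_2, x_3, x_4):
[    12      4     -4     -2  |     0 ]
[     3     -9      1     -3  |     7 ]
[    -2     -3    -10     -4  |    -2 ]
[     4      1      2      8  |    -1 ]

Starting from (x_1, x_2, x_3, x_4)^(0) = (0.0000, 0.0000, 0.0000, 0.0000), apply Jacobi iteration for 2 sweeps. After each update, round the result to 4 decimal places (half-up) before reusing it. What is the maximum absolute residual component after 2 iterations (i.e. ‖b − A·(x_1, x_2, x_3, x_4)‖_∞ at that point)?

1.8507

Iteration 1:
  x_1 = (0 - (4)·0.0000 - (-4)·0.0000 - (-2)·0.0000) / (12) = 0.0000
  x_2 = (7 - (3)·0.0000 - (1)·0.0000 - (-3)·0.0000) / (-9) = -0.7778
  x_3 = (-2 - (-2)·0.0000 - (-3)·0.0000 - (-4)·0.0000) / (-10) = 0.2000
  x_4 = (-1 - (4)·0.0000 - (1)·0.0000 - (2)·0.0000) / (8) = -0.1250
Iteration 2:
  x_1 = (0 - (4)·-0.7778 - (-4)·0.2000 - (-2)·-0.1250) / (12) = 0.3051
  x_2 = (7 - (3)·0.0000 - (1)·0.2000 - (-3)·-0.1250) / (-9) = -0.7139
  x_3 = (-2 - (-2)·0.0000 - (-3)·-0.7778 - (-4)·-0.1250) / (-10) = 0.4833
  x_4 = (-1 - (4)·0.0000 - (1)·-0.7778 - (2)·0.2000) / (8) = -0.0778
Residual b − A·x = (0.9720, -1.0571, 0.9903, -1.8507); ∞-norm = 1.8507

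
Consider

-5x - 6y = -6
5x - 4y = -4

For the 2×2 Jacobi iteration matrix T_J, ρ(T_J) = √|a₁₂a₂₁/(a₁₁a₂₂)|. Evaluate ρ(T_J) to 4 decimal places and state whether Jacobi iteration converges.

a₁₂a₂₁/(a₁₁a₂₂) = (-6)·(5) / ((-5)·(-4)) = -1.500000
ρ = √|-1.500000| = √1.500000 = 1.2247
ρ > 1, so Jacobi diverges

1.2247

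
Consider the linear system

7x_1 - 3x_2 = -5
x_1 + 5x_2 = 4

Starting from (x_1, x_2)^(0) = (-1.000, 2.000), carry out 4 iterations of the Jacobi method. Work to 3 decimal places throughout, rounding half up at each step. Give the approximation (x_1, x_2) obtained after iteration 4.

(-0.347, 0.877)

Iteration 1:
  x_1 = (-5 - (-3)·2.000) / (7) = 0.143
  x_2 = (4 - (1)·-1.000) / (5) = 1.000
Iteration 2:
  x_1 = (-5 - (-3)·1.000) / (7) = -0.286
  x_2 = (4 - (1)·0.143) / (5) = 0.771
Iteration 3:
  x_1 = (-5 - (-3)·0.771) / (7) = -0.384
  x_2 = (4 - (1)·-0.286) / (5) = 0.857
Iteration 4:
  x_1 = (-5 - (-3)·0.857) / (7) = -0.347
  x_2 = (4 - (1)·-0.384) / (5) = 0.877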